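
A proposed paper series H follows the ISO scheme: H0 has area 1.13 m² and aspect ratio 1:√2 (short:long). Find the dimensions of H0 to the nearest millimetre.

Let the short side be w mm. Then w · w√2 = 1.13 m² = 1,130,000 mm².
w² = 1,130,000/√2, so w ≈ 893.9 mm; long side = w√2 ≈ 1264.1 mm.

894 × 1264 mm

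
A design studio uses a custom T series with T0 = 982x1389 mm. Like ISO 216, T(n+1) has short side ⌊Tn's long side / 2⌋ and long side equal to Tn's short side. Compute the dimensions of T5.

T1: ⌊1389/2⌋ × 982 = 694 × 982 mm
T2: ⌊982/2⌋ × 694 = 491 × 694 mm
T3: ⌊694/2⌋ × 491 = 347 × 491 mm
T4: ⌊491/2⌋ × 347 = 245 × 347 mm
T5: ⌊347/2⌋ × 245 = 173 × 245 mm

173 × 245 mm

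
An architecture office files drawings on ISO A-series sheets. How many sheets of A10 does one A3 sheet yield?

128

Each ISO step halves the sheet: 1 × A3 → 2 × A4 → 4 × A5 → 8 × A6 → …
From A3 to A10 is 7 halving steps: 2^7 = 128.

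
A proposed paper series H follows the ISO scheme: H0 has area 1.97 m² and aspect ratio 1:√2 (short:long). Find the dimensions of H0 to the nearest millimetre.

Let the short side be w mm. Then w · w√2 = 1.97 m² = 1,970,000 mm².
w² = 1,970,000/√2, so w ≈ 1180.3 mm; long side = w√2 ≈ 1669.1 mm.

1180 × 1669 mm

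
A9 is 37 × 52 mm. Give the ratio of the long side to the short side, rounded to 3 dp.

1.405

52 / 37 = 1.405
ISO 216 targets √2 ≈ 1.414; the -0.009 deviation is from mm rounding.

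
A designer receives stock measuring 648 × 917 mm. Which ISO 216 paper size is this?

Aspect ratio 917/648 ≈ 1.415 — close to the ISO √2 ≈ 1.414.
In the C-series (envelope sizes, between A and B): C1 = 648 × 917 mm.

C1 (648 × 917 mm)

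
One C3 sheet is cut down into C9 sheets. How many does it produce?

Each ISO step halves the sheet: 1 × C3 → 2 × C4 → 4 × C5 → 8 × C6 → …
From C3 to C9 is 6 halving steps: 2^6 = 64.

64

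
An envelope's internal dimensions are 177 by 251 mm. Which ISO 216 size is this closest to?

B5 (176 × 250 mm)

Aspect ratio 251/177 ≈ 1.418 — close to the ISO √2 ≈ 1.414.
In the B-series (B0 = 1000 × 1414 mm): B5 = 176 × 250 mm.
Off by 2 mm total — nearest standard size.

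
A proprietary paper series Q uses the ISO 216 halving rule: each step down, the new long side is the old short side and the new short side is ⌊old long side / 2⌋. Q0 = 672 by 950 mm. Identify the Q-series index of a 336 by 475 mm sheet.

Q2

Q0: 672 × 950 mm
Q1: 475 × 672 mm
Q2: 336 × 475 mm
Q3: 237 × 336 mm
→ matches Q2.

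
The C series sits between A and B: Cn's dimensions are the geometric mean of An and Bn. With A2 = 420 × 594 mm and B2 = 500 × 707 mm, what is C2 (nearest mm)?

Short side: √(420 · 500) = √210000 ≈ 458.3 → 458 mm
Long side: √(594 · 707) = √419958 ≈ 648.0 → 648 mm

458 × 648 mm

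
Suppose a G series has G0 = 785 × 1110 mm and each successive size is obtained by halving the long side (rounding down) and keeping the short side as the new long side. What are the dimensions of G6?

G1 = 555 × 785 mm (from G0 by 1 halving).
G2: ⌊785/2⌋ × 555 = 392 × 555 mm
G3: ⌊555/2⌋ × 392 = 277 × 392 mm
G4: ⌊392/2⌋ × 277 = 196 × 277 mm
G5: ⌊277/2⌋ × 196 = 138 × 196 mm
G6: ⌊196/2⌋ × 138 = 98 × 138 mm

98 × 138 mm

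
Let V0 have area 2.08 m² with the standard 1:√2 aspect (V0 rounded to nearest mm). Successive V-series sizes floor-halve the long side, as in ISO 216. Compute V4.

303 × 428 mm

Let V0's short side be w mm. w · w√2 = 2.08 m² = 2,080,000 mm², so w ≈ 1212.8 mm and w√2 ≈ 1715.1 mm → V0 = 1213 × 1715 mm.
V1: ⌊1715/2⌋ × 1213 = 857 × 1213 mm
V2: ⌊1213/2⌋ × 857 = 606 × 857 mm
V3: ⌊857/2⌋ × 606 = 428 × 606 mm
V4: ⌊606/2⌋ × 428 = 303 × 428 mm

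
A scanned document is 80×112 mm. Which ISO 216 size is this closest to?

C7 (81 × 114 mm)

Aspect ratio 112/80 ≈ 1.400 — close to the ISO √2 ≈ 1.414.
In the C-series (envelope sizes, between A and B): C7 = 81 × 114 mm.
Off by 3 mm total — nearest standard size.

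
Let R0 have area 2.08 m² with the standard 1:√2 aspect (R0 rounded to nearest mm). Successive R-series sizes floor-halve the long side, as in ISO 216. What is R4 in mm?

Let R0's short side be w mm. w · w√2 = 2.08 m² = 2,080,000 mm², so w ≈ 1212.8 mm and w√2 ≈ 1715.1 mm → R0 = 1213 × 1715 mm.
R1: ⌊1715/2⌋ × 1213 = 857 × 1213 mm
R2: ⌊1213/2⌋ × 857 = 606 × 857 mm
R3: ⌊857/2⌋ × 606 = 428 × 606 mm
R4: ⌊606/2⌋ × 428 = 303 × 428 mm

303 × 428 mm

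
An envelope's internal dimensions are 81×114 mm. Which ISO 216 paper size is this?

C7 (81 × 114 mm)

Aspect ratio 114/81 ≈ 1.407 — close to the ISO √2 ≈ 1.414.
In the C-series (envelope sizes, between A and B): C7 = 81 × 114 mm.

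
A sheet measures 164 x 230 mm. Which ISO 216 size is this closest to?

Aspect ratio 230/164 ≈ 1.402 — close to the ISO √2 ≈ 1.414.
In the C-series (envelope sizes, between A and B): C5 = 162 × 229 mm.
Off by 3 mm total — nearest standard size.

C5 (162 × 229 mm)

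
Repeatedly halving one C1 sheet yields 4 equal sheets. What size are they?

4 = 2^2, so 2 halving steps.
C1 → C2 → … → C3 after 2 steps.

C3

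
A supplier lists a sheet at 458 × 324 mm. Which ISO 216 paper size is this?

Aspect ratio 458/324 ≈ 1.414 — close to the ISO √2 ≈ 1.414.
In the C-series (envelope sizes, between A and B): C3 = 324 × 458 mm.

C3 (324 × 458 mm)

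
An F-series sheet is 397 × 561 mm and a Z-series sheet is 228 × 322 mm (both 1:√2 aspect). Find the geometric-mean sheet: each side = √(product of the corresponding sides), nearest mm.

301 × 425 mm

Short side: √(397 · 228) = √90516 ≈ 300.9 → 301 mm
Long side: √(561 · 322) = √180642 ≈ 425.0 → 425 mm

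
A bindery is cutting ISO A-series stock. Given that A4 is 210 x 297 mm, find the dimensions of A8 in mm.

52 × 74 mm

A5: ⌊297/2⌋ × 210 = 148 × 210 mm
A6: ⌊210/2⌋ × 148 = 105 × 148 mm
A7: ⌊148/2⌋ × 105 = 74 × 105 mm
A8: ⌊105/2⌋ × 74 = 52 × 74 mm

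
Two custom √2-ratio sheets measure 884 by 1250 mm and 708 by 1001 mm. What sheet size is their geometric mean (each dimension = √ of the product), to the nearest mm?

Short side: √(884 · 708) = √625872 ≈ 791.1 → 791 mm
Long side: √(1250 · 1001) = √1251250 ≈ 1118.6 → 1119 mm

791 × 1119 mm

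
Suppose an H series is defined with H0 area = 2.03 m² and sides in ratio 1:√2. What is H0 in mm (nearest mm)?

1198 × 1694 mm

Let the short side be w mm. Then w · w√2 = 2.03 m² = 2,030,000 mm².
w² = 2,030,000/√2, so w ≈ 1198.1 mm; long side = w√2 ≈ 1694.4 mm.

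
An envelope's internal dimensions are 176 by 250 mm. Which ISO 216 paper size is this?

B5 (176 × 250 mm)

Aspect ratio 250/176 ≈ 1.420 — close to the ISO √2 ≈ 1.414.
In the B-series (B0 = 1000 × 1414 mm): B5 = 176 × 250 mm.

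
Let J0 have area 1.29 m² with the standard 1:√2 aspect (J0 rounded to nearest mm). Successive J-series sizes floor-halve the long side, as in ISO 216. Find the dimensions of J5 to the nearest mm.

Let J0's short side be w mm. w · w√2 = 1.29 m² = 1,290,000 mm², so w ≈ 955.1 mm and w√2 ≈ 1350.7 mm → J0 = 955 × 1351 mm.
J1: ⌊1351/2⌋ × 955 = 675 × 955 mm
J2: ⌊955/2⌋ × 675 = 477 × 675 mm
J3: ⌊675/2⌋ × 477 = 337 × 477 mm
J4: ⌊477/2⌋ × 337 = 238 × 337 mm
J5: ⌊337/2⌋ × 238 = 168 × 238 mm

168 × 238 mm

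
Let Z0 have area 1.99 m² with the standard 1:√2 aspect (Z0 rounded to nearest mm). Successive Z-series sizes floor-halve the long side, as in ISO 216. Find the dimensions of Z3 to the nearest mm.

419 × 593 mm

Let Z0's short side be w mm. w · w√2 = 1.99 m² = 1,990,000 mm², so w ≈ 1186.2 mm and w√2 ≈ 1677.6 mm → Z0 = 1186 × 1678 mm.
Z1: ⌊1678/2⌋ × 1186 = 839 × 1186 mm
Z2: ⌊1186/2⌋ × 839 = 593 × 839 mm
Z3: ⌊839/2⌋ × 593 = 419 × 593 mm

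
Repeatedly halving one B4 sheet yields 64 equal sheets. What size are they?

B10

64 = 2^6, so 6 halving steps.
B4 → B5 → … → B10 after 6 steps.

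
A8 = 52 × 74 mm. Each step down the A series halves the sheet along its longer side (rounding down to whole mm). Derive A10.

A9: ⌊74/2⌋ × 52 = 37 × 52 mm
A10: ⌊52/2⌋ × 37 = 26 × 37 mm

26 × 37 mm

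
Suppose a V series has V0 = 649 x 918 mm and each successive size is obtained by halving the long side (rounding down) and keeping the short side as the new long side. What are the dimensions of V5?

114 × 162 mm

V1: ⌊918/2⌋ × 649 = 459 × 649 mm
V2: ⌊649/2⌋ × 459 = 324 × 459 mm
V3: ⌊459/2⌋ × 324 = 229 × 324 mm
V4: ⌊324/2⌋ × 229 = 162 × 229 mm
V5: ⌊229/2⌋ × 162 = 114 × 162 mm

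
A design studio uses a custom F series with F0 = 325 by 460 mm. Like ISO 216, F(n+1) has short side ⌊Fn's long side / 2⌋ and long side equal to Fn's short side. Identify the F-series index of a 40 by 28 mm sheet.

F7

F0: 325 × 460 mm
F1: 230 × 325 mm
F2: 162 × 230 mm
F3: 115 × 162 mm
F4: 81 × 115 mm
F5: 57 × 81 mm
F6: 40 × 57 mm
F7: 28 × 40 mm
F8: 20 × 28 mm
→ matches F7.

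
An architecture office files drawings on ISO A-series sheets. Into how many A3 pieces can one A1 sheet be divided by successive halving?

4

Each ISO step halves the sheet: 1 × A1 → 2 × A2 → 4 × A3
From A1 to A3 is 2 halving steps: 2^2 = 4.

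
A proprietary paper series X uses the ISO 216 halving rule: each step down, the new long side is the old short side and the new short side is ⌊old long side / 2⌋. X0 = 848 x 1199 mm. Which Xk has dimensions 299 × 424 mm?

X3

X0: 848 × 1199 mm
X1: 599 × 848 mm
X2: 424 × 599 mm
X3: 299 × 424 mm
X4: 212 × 299 mm
→ matches X3.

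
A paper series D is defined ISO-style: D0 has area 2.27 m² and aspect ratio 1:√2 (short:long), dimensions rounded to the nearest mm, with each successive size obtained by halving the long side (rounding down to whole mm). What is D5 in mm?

Let D0's short side be w mm. w · w√2 = 2.27 m² = 2,270,000 mm², so w ≈ 1266.9 mm and w√2 ≈ 1791.7 mm → D0 = 1267 × 1792 mm.
D1: ⌊1792/2⌋ × 1267 = 896 × 1267 mm
D2: ⌊1267/2⌋ × 896 = 633 × 896 mm
D3: ⌊896/2⌋ × 633 = 448 × 633 mm
D4: ⌊633/2⌋ × 448 = 316 × 448 mm
D5: ⌊448/2⌋ × 316 = 224 × 316 mm

224 × 316 mm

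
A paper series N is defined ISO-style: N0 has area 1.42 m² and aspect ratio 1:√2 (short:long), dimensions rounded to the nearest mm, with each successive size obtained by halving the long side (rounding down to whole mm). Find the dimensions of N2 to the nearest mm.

501 × 708 mm

Let N0's short side be w mm. w · w√2 = 1.42 m² = 1,420,000 mm², so w ≈ 1002.0 mm and w√2 ≈ 1417.1 mm → N0 = 1002 × 1417 mm.
N1: ⌊1417/2⌋ × 1002 = 708 × 1002 mm
N2: ⌊1002/2⌋ × 708 = 501 × 708 mm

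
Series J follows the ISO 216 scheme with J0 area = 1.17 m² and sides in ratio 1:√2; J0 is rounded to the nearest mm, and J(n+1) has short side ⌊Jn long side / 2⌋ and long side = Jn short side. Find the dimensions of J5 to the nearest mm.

Let J0's short side be w mm. w · w√2 = 1.17 m² = 1,170,000 mm², so w ≈ 909.6 mm and w√2 ≈ 1286.3 mm → J0 = 910 × 1286 mm.
J1: ⌊1286/2⌋ × 910 = 643 × 910 mm
J2: ⌊910/2⌋ × 643 = 455 × 643 mm
J3: ⌊643/2⌋ × 455 = 321 × 455 mm
J4: ⌊455/2⌋ × 321 = 227 × 321 mm
J5: ⌊321/2⌋ × 227 = 160 × 227 mm

160 × 227 mm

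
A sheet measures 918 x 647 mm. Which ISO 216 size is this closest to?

Aspect ratio 918/647 ≈ 1.419 — close to the ISO √2 ≈ 1.414.
In the C-series (envelope sizes, between A and B): C1 = 648 × 917 mm.
Off by 2 mm total — nearest standard size.

C1 (648 × 917 mm)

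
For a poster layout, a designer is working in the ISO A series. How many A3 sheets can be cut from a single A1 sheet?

4

A1 = 594 × 841 mm; A3 = 297 × 420 mm.
Each halving step doubles the count; 2 steps from A1 to A3.
2^2 = 4.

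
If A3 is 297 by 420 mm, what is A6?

105 × 148 mm

A4: ⌊420/2⌋ × 297 = 210 × 297 mm
A5: ⌊297/2⌋ × 210 = 148 × 210 mm
A6: ⌊210/2⌋ × 148 = 105 × 148 mm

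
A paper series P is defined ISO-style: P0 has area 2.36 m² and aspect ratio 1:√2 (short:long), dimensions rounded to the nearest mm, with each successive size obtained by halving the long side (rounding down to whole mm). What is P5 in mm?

228 × 323 mm

Let P0's short side be w mm. w · w√2 = 2.36 m² = 2,360,000 mm², so w ≈ 1291.8 mm and w√2 ≈ 1826.9 mm → P0 = 1292 × 1827 mm.
P1: ⌊1827/2⌋ × 1292 = 913 × 1292 mm
P2: ⌊1292/2⌋ × 913 = 646 × 913 mm
P3: ⌊913/2⌋ × 646 = 456 × 646 mm
P4: ⌊646/2⌋ × 456 = 323 × 456 mm
P5: ⌊456/2⌋ × 323 = 228 × 323 mm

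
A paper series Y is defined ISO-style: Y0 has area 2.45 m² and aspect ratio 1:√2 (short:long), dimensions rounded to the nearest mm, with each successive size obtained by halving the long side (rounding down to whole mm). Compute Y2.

658 × 930 mm

Let Y0's short side be w mm. w · w√2 = 2.45 m² = 2,450,000 mm², so w ≈ 1316.2 mm and w√2 ≈ 1861.4 mm → Y0 = 1316 × 1861 mm.
Y1: ⌊1861/2⌋ × 1316 = 930 × 1316 mm
Y2: ⌊1316/2⌋ × 930 = 658 × 930 mm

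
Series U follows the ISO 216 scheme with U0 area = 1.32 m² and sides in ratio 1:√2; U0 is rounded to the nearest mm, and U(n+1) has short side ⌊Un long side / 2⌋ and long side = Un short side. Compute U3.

341 × 483 mm

Let U0's short side be w mm. w · w√2 = 1.32 m² = 1,320,000 mm², so w ≈ 966.1 mm and w√2 ≈ 1366.3 mm → U0 = 966 × 1366 mm.
U1: ⌊1366/2⌋ × 966 = 683 × 966 mm
U2: ⌊966/2⌋ × 683 = 483 × 683 mm
U3: ⌊683/2⌋ × 483 = 341 × 483 mm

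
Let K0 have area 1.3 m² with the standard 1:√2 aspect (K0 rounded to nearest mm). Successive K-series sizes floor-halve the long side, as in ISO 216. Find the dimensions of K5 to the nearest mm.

Let K0's short side be w mm. w · w√2 = 1.3 m² = 1,300,000 mm², so w ≈ 958.8 mm and w√2 ≈ 1355.9 mm → K0 = 959 × 1356 mm.
K1: ⌊1356/2⌋ × 959 = 678 × 959 mm
K2: ⌊959/2⌋ × 678 = 479 × 678 mm
K3: ⌊678/2⌋ × 479 = 339 × 479 mm
K4: ⌊479/2⌋ × 339 = 239 × 339 mm
K5: ⌊339/2⌋ × 239 = 169 × 239 mm

169 × 239 mm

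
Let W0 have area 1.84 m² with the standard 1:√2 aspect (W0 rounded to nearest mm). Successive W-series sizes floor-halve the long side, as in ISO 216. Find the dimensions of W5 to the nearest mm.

Let W0's short side be w mm. w · w√2 = 1.84 m² = 1,840,000 mm², so w ≈ 1140.6 mm and w√2 ≈ 1613.1 mm → W0 = 1141 × 1613 mm.
W1: ⌊1613/2⌋ × 1141 = 806 × 1141 mm
W2: ⌊1141/2⌋ × 806 = 570 × 806 mm
W3: ⌊806/2⌋ × 570 = 403 × 570 mm
W4: ⌊570/2⌋ × 403 = 285 × 403 mm
W5: ⌊403/2⌋ × 285 = 201 × 285 mm

201 × 285 mm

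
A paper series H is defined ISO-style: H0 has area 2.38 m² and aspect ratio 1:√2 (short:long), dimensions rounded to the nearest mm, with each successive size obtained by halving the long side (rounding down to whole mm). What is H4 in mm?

324 × 458 mm

Let H0's short side be w mm. w · w√2 = 2.38 m² = 2,380,000 mm², so w ≈ 1297.3 mm and w√2 ≈ 1834.6 mm → H0 = 1297 × 1835 mm.
H1: ⌊1835/2⌋ × 1297 = 917 × 1297 mm
H2: ⌊1297/2⌋ × 917 = 648 × 917 mm
H3: ⌊917/2⌋ × 648 = 458 × 648 mm
H4: ⌊648/2⌋ × 458 = 324 × 458 mm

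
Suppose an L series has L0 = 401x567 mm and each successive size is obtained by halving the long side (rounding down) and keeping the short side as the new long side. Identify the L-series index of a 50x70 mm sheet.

L0: 401 × 567 mm
L1: 283 × 401 mm
L2: 200 × 283 mm
L3: 141 × 200 mm
L4: 100 × 141 mm
L5: 70 × 100 mm
L6: 50 × 70 mm
L7: 35 × 50 mm
→ matches L6.

L6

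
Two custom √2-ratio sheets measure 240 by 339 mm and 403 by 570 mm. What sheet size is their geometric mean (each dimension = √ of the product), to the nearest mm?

Short side: √(240 · 403) = √96720 ≈ 311.0 → 311 mm
Long side: √(339 · 570) = √193230 ≈ 439.6 → 440 mm

311 × 440 mm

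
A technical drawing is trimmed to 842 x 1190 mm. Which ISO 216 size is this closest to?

A0 (841 × 1189 mm)

Aspect ratio 1190/842 ≈ 1.413 — close to the ISO √2 ≈ 1.414.
In the A-series (A0 area = 1 m²): A0 = 841 × 1189 mm.
Off by 2 mm total — nearest standard size.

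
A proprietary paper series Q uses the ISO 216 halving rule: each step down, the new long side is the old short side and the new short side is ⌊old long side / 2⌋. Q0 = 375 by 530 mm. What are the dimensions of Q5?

Q1: ⌊530/2⌋ × 375 = 265 × 375 mm
Q2: ⌊375/2⌋ × 265 = 187 × 265 mm
Q3: ⌊265/2⌋ × 187 = 132 × 187 mm
Q4: ⌊187/2⌋ × 132 = 93 × 132 mm
Q5: ⌊132/2⌋ × 93 = 66 × 93 mm

66 × 93 mm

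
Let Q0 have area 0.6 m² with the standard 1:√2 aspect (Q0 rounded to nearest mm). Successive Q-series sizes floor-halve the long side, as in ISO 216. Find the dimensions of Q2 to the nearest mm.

325 × 460 mm

Let Q0's short side be w mm. w · w√2 = 0.6 m² = 600,000 mm², so w ≈ 651.4 mm and w√2 ≈ 921.2 mm → Q0 = 651 × 921 mm.
Q1: ⌊921/2⌋ × 651 = 460 × 651 mm
Q2: ⌊651/2⌋ × 460 = 325 × 460 mm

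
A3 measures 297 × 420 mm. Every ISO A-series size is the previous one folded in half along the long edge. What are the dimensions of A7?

74 × 105 mm

A4: ⌊420/2⌋ × 297 = 210 × 297 mm
A5: ⌊297/2⌋ × 210 = 148 × 210 mm
A6: ⌊210/2⌋ × 148 = 105 × 148 mm
A7: ⌊148/2⌋ × 105 = 74 × 105 mm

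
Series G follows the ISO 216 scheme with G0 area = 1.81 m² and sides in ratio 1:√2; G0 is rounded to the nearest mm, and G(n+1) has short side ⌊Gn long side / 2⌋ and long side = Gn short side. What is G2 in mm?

565 × 800 mm

Let G0's short side be w mm. w · w√2 = 1.81 m² = 1,810,000 mm², so w ≈ 1131.3 mm and w√2 ≈ 1599.9 mm → G0 = 1131 × 1600 mm.
G1: ⌊1600/2⌋ × 1131 = 800 × 1131 mm
G2: ⌊1131/2⌋ × 800 = 565 × 800 mm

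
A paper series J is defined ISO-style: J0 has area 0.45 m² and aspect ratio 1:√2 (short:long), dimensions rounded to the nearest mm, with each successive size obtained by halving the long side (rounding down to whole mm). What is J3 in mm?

199 × 282 mm

Let J0's short side be w mm. w · w√2 = 0.45 m² = 450,000 mm², so w ≈ 564.1 mm and w√2 ≈ 797.7 mm → J0 = 564 × 798 mm.
J1: ⌊798/2⌋ × 564 = 399 × 564 mm
J2: ⌊564/2⌋ × 399 = 282 × 399 mm
J3: ⌊399/2⌋ × 282 = 199 × 282 mm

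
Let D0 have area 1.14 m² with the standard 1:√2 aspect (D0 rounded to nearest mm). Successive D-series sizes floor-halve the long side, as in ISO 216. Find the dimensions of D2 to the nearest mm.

Let D0's short side be w mm. w · w√2 = 1.14 m² = 1,140,000 mm², so w ≈ 897.8 mm and w√2 ≈ 1269.7 mm → D0 = 898 × 1270 mm.
D1: ⌊1270/2⌋ × 898 = 635 × 898 mm
D2: ⌊898/2⌋ × 635 = 449 × 635 mm

449 × 635 mm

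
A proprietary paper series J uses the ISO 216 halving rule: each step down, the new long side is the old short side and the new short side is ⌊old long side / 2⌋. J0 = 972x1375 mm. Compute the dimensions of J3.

343 × 486 mm

J1: ⌊1375/2⌋ × 972 = 687 × 972 mm
J2: ⌊972/2⌋ × 687 = 486 × 687 mm
J3: ⌊687/2⌋ × 486 = 343 × 486 mm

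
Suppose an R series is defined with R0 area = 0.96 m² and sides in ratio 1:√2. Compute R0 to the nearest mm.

824 × 1165 mm

Let the short side be w mm. Then w · w√2 = 0.96 m² = 960,000 mm².
w² = 960,000/√2, so w ≈ 823.9 mm; long side = w√2 ≈ 1165.2 mm.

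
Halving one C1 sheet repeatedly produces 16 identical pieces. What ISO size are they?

16 = 2^4, so 4 halving steps.
C1 → C2 → … → C5 after 4 steps.

C5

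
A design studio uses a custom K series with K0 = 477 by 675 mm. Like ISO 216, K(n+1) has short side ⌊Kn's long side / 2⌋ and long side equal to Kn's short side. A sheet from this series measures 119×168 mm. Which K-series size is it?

K4

K0: 477 × 675 mm
K1: 337 × 477 mm
K2: 238 × 337 mm
K3: 168 × 238 mm
K4: 119 × 168 mm
K5: 84 × 119 mm
→ matches K4.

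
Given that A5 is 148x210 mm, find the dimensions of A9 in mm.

37 × 52 mm

A6: ⌊210/2⌋ × 148 = 105 × 148 mm
A7: ⌊148/2⌋ × 105 = 74 × 105 mm
A8: ⌊105/2⌋ × 74 = 52 × 74 mm
A9: ⌊74/2⌋ × 52 = 37 × 52 mm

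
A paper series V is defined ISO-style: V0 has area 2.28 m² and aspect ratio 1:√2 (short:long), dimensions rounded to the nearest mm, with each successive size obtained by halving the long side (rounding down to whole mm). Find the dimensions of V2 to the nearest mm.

Let V0's short side be w mm. w · w√2 = 2.28 m² = 2,280,000 mm², so w ≈ 1269.7 mm and w√2 ≈ 1795.7 mm → V0 = 1270 × 1796 mm.
V1: ⌊1796/2⌋ × 1270 = 898 × 1270 mm
V2: ⌊1270/2⌋ × 898 = 635 × 898 mm

635 × 898 mm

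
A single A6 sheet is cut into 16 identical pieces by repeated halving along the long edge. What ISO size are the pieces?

A10

16 = 2^4, so 4 halving steps.
A6 → A7 → … → A10 after 4 steps.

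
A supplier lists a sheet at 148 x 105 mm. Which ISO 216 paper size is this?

A6 (105 × 148 mm)

Aspect ratio 148/105 ≈ 1.410 — close to the ISO √2 ≈ 1.414.
In the A-series (A0 area = 1 m²): A6 = 105 × 148 mm.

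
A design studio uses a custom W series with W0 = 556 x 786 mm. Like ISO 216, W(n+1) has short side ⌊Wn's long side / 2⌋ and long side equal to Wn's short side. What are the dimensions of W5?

W1: ⌊786/2⌋ × 556 = 393 × 556 mm
W2: ⌊556/2⌋ × 393 = 278 × 393 mm
W3: ⌊393/2⌋ × 278 = 196 × 278 mm
W4: ⌊278/2⌋ × 196 = 139 × 196 mm
W5: ⌊196/2⌋ × 139 = 98 × 139 mm

98 × 139 mm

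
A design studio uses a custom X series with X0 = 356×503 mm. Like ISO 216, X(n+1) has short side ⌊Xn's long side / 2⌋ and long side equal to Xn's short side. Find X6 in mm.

44 × 62 mm

X1 = 251 × 356 mm (from X0 by 1 halving).
X2: ⌊356/2⌋ × 251 = 178 × 251 mm
X3: ⌊251/2⌋ × 178 = 125 × 178 mm
X4: ⌊178/2⌋ × 125 = 89 × 125 mm
X5: ⌊125/2⌋ × 89 = 62 × 89 mm
X6: ⌊89/2⌋ × 62 = 44 × 62 mm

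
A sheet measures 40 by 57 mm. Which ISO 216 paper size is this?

C9 (40 × 57 mm)

Aspect ratio 57/40 ≈ 1.425 — close to the ISO √2 ≈ 1.414.
In the C-series (envelope sizes, between A and B): C9 = 40 × 57 mm.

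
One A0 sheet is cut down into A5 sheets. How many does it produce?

32

A0 = 841 × 1189 mm; A5 = 148 × 210 mm.
Each halving step doubles the count; 5 steps from A0 to A5.
2^5 = 32.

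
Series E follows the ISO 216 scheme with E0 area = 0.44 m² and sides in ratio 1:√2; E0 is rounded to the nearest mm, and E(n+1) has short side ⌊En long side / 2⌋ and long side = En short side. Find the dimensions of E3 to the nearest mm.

Let E0's short side be w mm. w · w√2 = 0.44 m² = 440,000 mm², so w ≈ 557.8 mm and w√2 ≈ 788.8 mm → E0 = 558 × 789 mm.
E1: ⌊789/2⌋ × 558 = 394 × 558 mm
E2: ⌊558/2⌋ × 394 = 279 × 394 mm
E3: ⌊394/2⌋ × 279 = 197 × 279 mm

197 × 279 mm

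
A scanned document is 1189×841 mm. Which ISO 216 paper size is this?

A0 (841 × 1189 mm)

Aspect ratio 1189/841 ≈ 1.414 — close to the ISO √2 ≈ 1.414.
In the A-series (A0 area = 1 m²): A0 = 841 × 1189 mm.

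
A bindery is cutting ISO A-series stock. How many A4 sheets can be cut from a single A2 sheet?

4

Each ISO step halves the sheet: 1 × A2 → 2 × A3 → 4 × A4
From A2 to A4 is 2 halving steps: 2^2 = 4.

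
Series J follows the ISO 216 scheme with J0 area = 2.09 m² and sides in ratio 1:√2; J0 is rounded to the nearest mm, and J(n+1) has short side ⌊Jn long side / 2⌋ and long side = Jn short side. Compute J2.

608 × 859 mm

Let J0's short side be w mm. w · w√2 = 2.09 m² = 2,090,000 mm², so w ≈ 1215.7 mm and w√2 ≈ 1719.2 mm → J0 = 1216 × 1719 mm.
J1: ⌊1719/2⌋ × 1216 = 859 × 1216 mm
J2: ⌊1216/2⌋ × 859 = 608 × 859 mm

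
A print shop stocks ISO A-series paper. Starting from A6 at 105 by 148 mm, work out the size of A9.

A7: ⌊148/2⌋ × 105 = 74 × 105 mm
A8: ⌊105/2⌋ × 74 = 52 × 74 mm
A9: ⌊74/2⌋ × 52 = 37 × 52 mm

37 × 52 mm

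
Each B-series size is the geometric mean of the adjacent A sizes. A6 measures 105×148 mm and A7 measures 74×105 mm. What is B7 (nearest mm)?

88 × 125 mm

Short side: √(105 · 74) = √7770 ≈ 88.1 → 88 mm
Long side: √(148 · 105) = √15540 ≈ 124.7 → 125 mm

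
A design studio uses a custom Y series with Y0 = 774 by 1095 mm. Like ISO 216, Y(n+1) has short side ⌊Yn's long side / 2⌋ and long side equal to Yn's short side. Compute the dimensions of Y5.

136 × 193 mm

Y1 = 547 × 774 mm (from Y0 by 1 halving).
Y2: ⌊774/2⌋ × 547 = 387 × 547 mm
Y3: ⌊547/2⌋ × 387 = 273 × 387 mm
Y4: ⌊387/2⌋ × 273 = 193 × 273 mm
Y5: ⌊273/2⌋ × 193 = 136 × 193 mm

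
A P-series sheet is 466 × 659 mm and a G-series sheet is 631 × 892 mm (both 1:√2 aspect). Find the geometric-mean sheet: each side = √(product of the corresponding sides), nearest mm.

542 × 767 mm

Short side: √(466 · 631) = √294046 ≈ 542.3 → 542 mm
Long side: √(659 · 892) = √587828 ≈ 766.7 → 767 mm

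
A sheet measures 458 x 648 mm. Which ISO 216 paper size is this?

Aspect ratio 648/458 ≈ 1.415 — close to the ISO √2 ≈ 1.414.
In the C-series (envelope sizes, between A and B): C2 = 458 × 648 mm.

C2 (458 × 648 mm)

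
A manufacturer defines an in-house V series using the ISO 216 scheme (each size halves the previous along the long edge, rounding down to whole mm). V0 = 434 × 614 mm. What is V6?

V1 = 307 × 434 mm (from V0 by 1 halving).
V2: ⌊434/2⌋ × 307 = 217 × 307 mm
V3: ⌊307/2⌋ × 217 = 153 × 217 mm
V4: ⌊217/2⌋ × 153 = 108 × 153 mm
V5: ⌊153/2⌋ × 108 = 76 × 108 mm
V6: ⌊108/2⌋ × 76 = 54 × 76 mm

54 × 76 mm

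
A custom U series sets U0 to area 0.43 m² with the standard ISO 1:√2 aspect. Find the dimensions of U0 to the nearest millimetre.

551 × 780 mm

Let the short side be w mm. Then w · w√2 = 0.43 m² = 430,000 mm².
w² = 430,000/√2, so w ≈ 551.4 mm; long side = w√2 ≈ 779.8 mm.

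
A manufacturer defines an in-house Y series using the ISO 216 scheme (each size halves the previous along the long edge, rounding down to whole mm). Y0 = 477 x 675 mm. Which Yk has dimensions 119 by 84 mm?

Y0: 477 × 675 mm
Y1: 337 × 477 mm
Y2: 238 × 337 mm
Y3: 168 × 238 mm
Y4: 119 × 168 mm
Y5: 84 × 119 mm
Y6: 59 × 84 mm
→ matches Y5.

Y5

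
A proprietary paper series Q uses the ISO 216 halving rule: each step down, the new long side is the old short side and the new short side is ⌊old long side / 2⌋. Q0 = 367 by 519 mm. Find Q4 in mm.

91 × 129 mm

Q1: ⌊519/2⌋ × 367 = 259 × 367 mm
Q2: ⌊367/2⌋ × 259 = 183 × 259 mm
Q3: ⌊259/2⌋ × 183 = 129 × 183 mm
Q4: ⌊183/2⌋ × 129 = 91 × 129 mm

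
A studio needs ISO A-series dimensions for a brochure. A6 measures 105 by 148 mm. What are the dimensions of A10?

A7: ⌊148/2⌋ × 105 = 74 × 105 mm
A8: ⌊105/2⌋ × 74 = 52 × 74 mm
A9: ⌊74/2⌋ × 52 = 37 × 52 mm
A10: ⌊52/2⌋ × 37 = 26 × 37 mm

26 × 37 mm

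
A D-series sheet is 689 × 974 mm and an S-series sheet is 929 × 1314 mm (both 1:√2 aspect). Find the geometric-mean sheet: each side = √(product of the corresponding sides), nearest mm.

Short side: √(689 · 929) = √640081 ≈ 800.1 → 800 mm
Long side: √(974 · 1314) = √1279836 ≈ 1131.3 → 1131 mm

800 × 1131 mm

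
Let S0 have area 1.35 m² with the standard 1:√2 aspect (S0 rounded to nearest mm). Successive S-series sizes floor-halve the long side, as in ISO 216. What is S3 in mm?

Let S0's short side be w mm. w · w√2 = 1.35 m² = 1,350,000 mm², so w ≈ 977.0 mm and w√2 ≈ 1381.7 mm → S0 = 977 × 1382 mm.
S1: ⌊1382/2⌋ × 977 = 691 × 977 mm
S2: ⌊977/2⌋ × 691 = 488 × 691 mm
S3: ⌊691/2⌋ × 488 = 345 × 488 mm

345 × 488 mm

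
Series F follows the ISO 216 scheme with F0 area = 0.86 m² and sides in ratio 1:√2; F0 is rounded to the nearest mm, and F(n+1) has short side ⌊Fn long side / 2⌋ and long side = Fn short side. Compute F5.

137 × 195 mm

Let F0's short side be w mm. w · w√2 = 0.86 m² = 860,000 mm², so w ≈ 779.8 mm and w√2 ≈ 1102.8 mm → F0 = 780 × 1103 mm.
F1: ⌊1103/2⌋ × 780 = 551 × 780 mm
F2: ⌊780/2⌋ × 551 = 390 × 551 mm
F3: ⌊551/2⌋ × 390 = 275 × 390 mm
F4: ⌊390/2⌋ × 275 = 195 × 275 mm
F5: ⌊275/2⌋ × 195 = 137 × 195 mm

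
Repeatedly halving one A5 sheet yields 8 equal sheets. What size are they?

A8

8 = 2^3, so 3 halving steps.
A5 → A6 → … → A8 after 3 steps.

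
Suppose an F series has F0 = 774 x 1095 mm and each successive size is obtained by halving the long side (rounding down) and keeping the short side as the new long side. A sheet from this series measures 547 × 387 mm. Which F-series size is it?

F0: 774 × 1095 mm
F1: 547 × 774 mm
F2: 387 × 547 mm
F3: 273 × 387 mm
→ matches F2.

F2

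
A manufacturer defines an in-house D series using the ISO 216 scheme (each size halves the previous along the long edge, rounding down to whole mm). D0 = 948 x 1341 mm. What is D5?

167 × 237 mm

D1: ⌊1341/2⌋ × 948 = 670 × 948 mm
D2: ⌊948/2⌋ × 670 = 474 × 670 mm
D3: ⌊670/2⌋ × 474 = 335 × 474 mm
D4: ⌊474/2⌋ × 335 = 237 × 335 mm
D5: ⌊335/2⌋ × 237 = 167 × 237 mm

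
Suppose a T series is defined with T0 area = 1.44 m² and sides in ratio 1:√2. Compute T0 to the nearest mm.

1009 × 1427 mm

Let the short side be w mm. Then w · w√2 = 1.44 m² = 1,440,000 mm².
w² = 1,440,000/√2, so w ≈ 1009.1 mm; long side = w√2 ≈ 1427.0 mm.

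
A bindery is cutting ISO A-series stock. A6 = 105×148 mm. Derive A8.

A7: ⌊148/2⌋ × 105 = 74 × 105 mm
A8: ⌊105/2⌋ × 74 = 52 × 74 mm

52 × 74 mm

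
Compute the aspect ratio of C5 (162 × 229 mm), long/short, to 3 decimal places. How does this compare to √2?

1.414

229 / 162 = 1.414
Matches √2 ≈ 1.414 — the ISO 216 defining ratio.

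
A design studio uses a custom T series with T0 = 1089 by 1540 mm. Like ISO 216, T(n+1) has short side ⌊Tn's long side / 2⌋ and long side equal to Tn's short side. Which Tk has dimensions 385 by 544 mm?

T3

T0: 1089 × 1540 mm
T1: 770 × 1089 mm
T2: 544 × 770 mm
T3: 385 × 544 mm
T4: 272 × 385 mm
→ matches T3.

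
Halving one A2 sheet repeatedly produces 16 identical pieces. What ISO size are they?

16 = 2^4, so 4 halving steps.
A2 → A3 → … → A6 after 4 steps.

A6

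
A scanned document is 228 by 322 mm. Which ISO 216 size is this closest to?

Aspect ratio 322/228 ≈ 1.412 — close to the ISO √2 ≈ 1.414.
In the C-series (envelope sizes, between A and B): C4 = 229 × 324 mm.
Off by 3 mm total — nearest standard size.

C4 (229 × 324 mm)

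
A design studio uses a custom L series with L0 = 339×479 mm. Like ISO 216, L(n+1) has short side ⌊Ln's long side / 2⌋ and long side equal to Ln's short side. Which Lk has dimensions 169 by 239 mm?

L0: 339 × 479 mm
L1: 239 × 339 mm
L2: 169 × 239 mm
L3: 119 × 169 mm
→ matches L2.

L2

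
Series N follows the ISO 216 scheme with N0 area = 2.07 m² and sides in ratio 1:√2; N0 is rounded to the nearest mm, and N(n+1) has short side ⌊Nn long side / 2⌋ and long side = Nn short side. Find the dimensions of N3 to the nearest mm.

Let N0's short side be w mm. w · w√2 = 2.07 m² = 2,070,000 mm², so w ≈ 1209.8 mm and w√2 ≈ 1711.0 mm → N0 = 1210 × 1711 mm.
N1: ⌊1711/2⌋ × 1210 = 855 × 1210 mm
N2: ⌊1210/2⌋ × 855 = 605 × 855 mm
N3: ⌊855/2⌋ × 605 = 427 × 605 mm

427 × 605 mm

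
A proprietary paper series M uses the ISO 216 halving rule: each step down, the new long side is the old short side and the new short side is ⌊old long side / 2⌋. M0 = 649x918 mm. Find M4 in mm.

M1: ⌊918/2⌋ × 649 = 459 × 649 mm
M2: ⌊649/2⌋ × 459 = 324 × 459 mm
M3: ⌊459/2⌋ × 324 = 229 × 324 mm
M4: ⌊324/2⌋ × 229 = 162 × 229 mm

162 × 229 mm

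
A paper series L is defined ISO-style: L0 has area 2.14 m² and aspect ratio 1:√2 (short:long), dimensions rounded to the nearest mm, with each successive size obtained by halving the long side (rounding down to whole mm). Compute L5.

Let L0's short side be w mm. w · w√2 = 2.14 m² = 2,140,000 mm², so w ≈ 1230.1 mm and w√2 ≈ 1739.7 mm → L0 = 1230 × 1740 mm.
L1: ⌊1740/2⌋ × 1230 = 870 × 1230 mm
L2: ⌊1230/2⌋ × 870 = 615 × 870 mm
L3: ⌊870/2⌋ × 615 = 435 × 615 mm
L4: ⌊615/2⌋ × 435 = 307 × 435 mm
L5: ⌊435/2⌋ × 307 = 217 × 307 mm

217 × 307 mm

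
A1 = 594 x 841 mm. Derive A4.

A2: ⌊841/2⌋ × 594 = 420 × 594 mm
A3: ⌊594/2⌋ × 420 = 297 × 420 mm
A4: ⌊420/2⌋ × 297 = 210 × 297 mm

210 × 297 mm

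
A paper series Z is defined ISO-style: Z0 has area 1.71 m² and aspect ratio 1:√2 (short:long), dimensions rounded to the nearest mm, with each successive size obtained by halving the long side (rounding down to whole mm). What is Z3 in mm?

388 × 550 mm

Let Z0's short side be w mm. w · w√2 = 1.71 m² = 1,710,000 mm², so w ≈ 1099.6 mm and w√2 ≈ 1555.1 mm → Z0 = 1100 × 1555 mm.
Z1: ⌊1555/2⌋ × 1100 = 777 × 1100 mm
Z2: ⌊1100/2⌋ × 777 = 550 × 777 mm
Z3: ⌊777/2⌋ × 550 = 388 × 550 mm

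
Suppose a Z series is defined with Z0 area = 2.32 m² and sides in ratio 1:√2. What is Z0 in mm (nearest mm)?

Let the short side be w mm. Then w · w√2 = 2.32 m² = 2,320,000 mm².
w² = 2,320,000/√2, so w ≈ 1280.8 mm; long side = w√2 ≈ 1811.3 mm.

1281 × 1811 mm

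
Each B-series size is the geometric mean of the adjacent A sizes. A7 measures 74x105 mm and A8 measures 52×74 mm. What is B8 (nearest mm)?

Short side: √(74 · 52) = √3848 ≈ 62.0 → 62 mm
Long side: √(105 · 74) = √7770 ≈ 88.1 → 88 mm

62 × 88 mm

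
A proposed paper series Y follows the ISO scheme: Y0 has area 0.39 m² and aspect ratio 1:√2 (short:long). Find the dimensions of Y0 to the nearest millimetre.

Let the short side be w mm. Then w · w√2 = 0.39 m² = 390,000 mm².
w² = 390,000/√2, so w ≈ 525.1 mm; long side = w√2 ≈ 742.7 mm.

525 × 743 mm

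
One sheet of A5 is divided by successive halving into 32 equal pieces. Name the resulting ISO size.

32 = 2^5, so 5 halving steps.
A5 → A6 → … → A10 after 5 steps.

A10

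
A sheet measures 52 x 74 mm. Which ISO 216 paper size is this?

A8 (52 × 74 mm)

Aspect ratio 74/52 ≈ 1.423 — close to the ISO √2 ≈ 1.414.
In the A-series (A0 area = 1 m²): A8 = 52 × 74 mm.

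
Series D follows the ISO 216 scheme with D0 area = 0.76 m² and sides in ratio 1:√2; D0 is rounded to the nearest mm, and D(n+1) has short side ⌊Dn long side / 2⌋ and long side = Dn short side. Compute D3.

Let D0's short side be w mm. w · w√2 = 0.76 m² = 760,000 mm², so w ≈ 733.1 mm and w√2 ≈ 1036.7 mm → D0 = 733 × 1037 mm.
D1: ⌊1037/2⌋ × 733 = 518 × 733 mm
D2: ⌊733/2⌋ × 518 = 366 × 518 mm
D3: ⌊518/2⌋ × 366 = 259 × 366 mm

259 × 366 mm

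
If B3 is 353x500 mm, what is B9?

B4: ⌊500/2⌋ × 353 = 250 × 353 mm
B5: ⌊353/2⌋ × 250 = 176 × 250 mm
B6: ⌊250/2⌋ × 176 = 125 × 176 mm
B7: ⌊176/2⌋ × 125 = 88 × 125 mm
B8: ⌊125/2⌋ × 88 = 62 × 88 mm
B9: ⌊88/2⌋ × 62 = 44 × 62 mm

44 × 62 mm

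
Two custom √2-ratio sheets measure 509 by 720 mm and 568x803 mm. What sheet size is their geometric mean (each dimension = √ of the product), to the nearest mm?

Short side: √(509 · 568) = √289112 ≈ 537.7 → 538 mm
Long side: √(720 · 803) = √578160 ≈ 760.4 → 760 mm

538 × 760 mm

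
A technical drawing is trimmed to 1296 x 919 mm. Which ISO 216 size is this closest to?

C0 (917 × 1297 mm)

Aspect ratio 1296/919 ≈ 1.410 — close to the ISO √2 ≈ 1.414.
In the C-series (envelope sizes, between A and B): C0 = 917 × 1297 mm.
Off by 3 mm total — nearest standard size.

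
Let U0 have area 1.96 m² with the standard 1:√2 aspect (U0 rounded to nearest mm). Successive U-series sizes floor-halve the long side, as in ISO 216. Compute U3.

416 × 588 mm

Let U0's short side be w mm. w · w√2 = 1.96 m² = 1,960,000 mm², so w ≈ 1177.3 mm and w√2 ≈ 1664.9 mm → U0 = 1177 × 1665 mm.
U1: ⌊1665/2⌋ × 1177 = 832 × 1177 mm
U2: ⌊1177/2⌋ × 832 = 588 × 832 mm
U3: ⌊832/2⌋ × 588 = 416 × 588 mm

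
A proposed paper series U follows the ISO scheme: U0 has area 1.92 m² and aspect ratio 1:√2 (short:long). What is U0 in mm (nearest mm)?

1165 × 1648 mm

Let the short side be w mm. Then w · w√2 = 1.92 m² = 1,920,000 mm².
w² = 1,920,000/√2, so w ≈ 1165.2 mm; long side = w√2 ≈ 1647.8 mm.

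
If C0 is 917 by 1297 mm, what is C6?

114 × 162 mm

C1: ⌊1297/2⌋ × 917 = 648 × 917 mm
C2: ⌊917/2⌋ × 648 = 458 × 648 mm
C3: ⌊648/2⌋ × 458 = 324 × 458 mm
C4: ⌊458/2⌋ × 324 = 229 × 324 mm
C5: ⌊324/2⌋ × 229 = 162 × 229 mm
C6: ⌊229/2⌋ × 162 = 114 × 162 mm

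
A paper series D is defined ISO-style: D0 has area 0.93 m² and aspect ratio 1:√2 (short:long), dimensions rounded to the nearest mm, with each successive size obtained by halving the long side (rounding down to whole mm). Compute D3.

Let D0's short side be w mm. w · w√2 = 0.93 m² = 930,000 mm², so w ≈ 810.9 mm and w√2 ≈ 1146.8 mm → D0 = 811 × 1147 mm.
D1: ⌊1147/2⌋ × 811 = 573 × 811 mm
D2: ⌊811/2⌋ × 573 = 405 × 573 mm
D3: ⌊573/2⌋ × 405 = 286 × 405 mm

286 × 405 mm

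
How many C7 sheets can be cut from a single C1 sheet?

64

Each ISO step halves the sheet: 1 × C1 → 2 × C2 → 4 × C3 → 8 × C4 → …
From C1 to C7 is 6 halving steps: 2^6 = 64.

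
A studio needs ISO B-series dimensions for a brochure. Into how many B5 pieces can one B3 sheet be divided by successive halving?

4

Each ISO step halves the sheet: 1 × B3 → 2 × B4 → 4 × B5
From B3 to B5 is 2 halving steps: 2^2 = 4.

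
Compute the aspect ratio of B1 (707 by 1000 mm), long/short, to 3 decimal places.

1000 / 707 = 1.414
Matches √2 ≈ 1.414 — the ISO 216 defining ratio.

1.414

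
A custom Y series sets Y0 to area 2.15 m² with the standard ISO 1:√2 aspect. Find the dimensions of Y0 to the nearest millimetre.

Let the short side be w mm. Then w · w√2 = 2.15 m² = 2,150,000 mm².
w² = 2,150,000/√2, so w ≈ 1233.0 mm; long side = w√2 ≈ 1743.7 mm.

1233 × 1744 mm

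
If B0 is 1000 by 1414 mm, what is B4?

B1: ⌊1414/2⌋ × 1000 = 707 × 1000 mm
B2: ⌊1000/2⌋ × 707 = 500 × 707 mm
B3: ⌊707/2⌋ × 500 = 353 × 500 mm
B4: ⌊500/2⌋ × 353 = 250 × 353 mm

250 × 353 mm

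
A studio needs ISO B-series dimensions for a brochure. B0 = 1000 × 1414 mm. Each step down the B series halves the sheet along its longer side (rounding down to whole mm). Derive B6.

B1: ⌊1414/2⌋ × 1000 = 707 × 1000 mm
B2: ⌊1000/2⌋ × 707 = 500 × 707 mm
B3: ⌊707/2⌋ × 500 = 353 × 500 mm
B4: ⌊500/2⌋ × 353 = 250 × 353 mm
B5: ⌊353/2⌋ × 250 = 176 × 250 mm
B6: ⌊250/2⌋ × 176 = 125 × 176 mm

125 × 176 mm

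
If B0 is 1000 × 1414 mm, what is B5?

B1: ⌊1414/2⌋ × 1000 = 707 × 1000 mm
B2: ⌊1000/2⌋ × 707 = 500 × 707 mm
B3: ⌊707/2⌋ × 500 = 353 × 500 mm
B4: ⌊500/2⌋ × 353 = 250 × 353 mm
B5: ⌊353/2⌋ × 250 = 176 × 250 mm

176 × 250 mm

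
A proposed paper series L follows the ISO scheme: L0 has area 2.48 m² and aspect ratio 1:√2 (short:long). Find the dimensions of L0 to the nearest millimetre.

Let the short side be w mm. Then w · w√2 = 2.48 m² = 2,480,000 mm².
w² = 2,480,000/√2, so w ≈ 1324.2 mm; long side = w√2 ≈ 1872.8 mm.

1324 × 1873 mm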